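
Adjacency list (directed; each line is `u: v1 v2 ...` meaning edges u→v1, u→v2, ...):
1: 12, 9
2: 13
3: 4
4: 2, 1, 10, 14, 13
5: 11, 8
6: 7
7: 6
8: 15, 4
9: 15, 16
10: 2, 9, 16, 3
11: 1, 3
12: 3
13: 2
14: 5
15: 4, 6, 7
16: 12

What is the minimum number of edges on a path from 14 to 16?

5

Level 0: 14
Level 1: 5
Level 2: 8, 11
Level 3: 1, 3, 4, 15
Level 4: 2, 6, 7, 9, 10, 12, 13
Level 5: 16
16 first appears at level 5.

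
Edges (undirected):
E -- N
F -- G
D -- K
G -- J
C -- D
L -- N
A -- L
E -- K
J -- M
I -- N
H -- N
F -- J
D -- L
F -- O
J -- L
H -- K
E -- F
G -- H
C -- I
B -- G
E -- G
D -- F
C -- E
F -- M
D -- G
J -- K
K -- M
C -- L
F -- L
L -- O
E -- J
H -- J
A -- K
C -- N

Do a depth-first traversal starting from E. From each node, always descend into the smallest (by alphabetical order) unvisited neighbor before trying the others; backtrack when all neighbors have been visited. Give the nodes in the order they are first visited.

E, C, D, F, G, B, H, J, K, A, L, N, I, O, M

Visit E
E → C
C → D
D → F
F → G
G → B
G → H
H → J
J → K
K → A
A → L
L → N
N → I
L → O
K → M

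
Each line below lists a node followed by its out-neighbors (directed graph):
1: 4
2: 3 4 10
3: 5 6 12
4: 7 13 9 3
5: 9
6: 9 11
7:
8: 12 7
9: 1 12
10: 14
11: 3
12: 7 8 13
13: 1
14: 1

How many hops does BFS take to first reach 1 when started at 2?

Level 0: 2
Level 1: 3, 4, 10
Level 2: 5, 6, 7, 9, 12, 13, 14
Level 3: 1, 8, 11
1 first appears at level 3.

3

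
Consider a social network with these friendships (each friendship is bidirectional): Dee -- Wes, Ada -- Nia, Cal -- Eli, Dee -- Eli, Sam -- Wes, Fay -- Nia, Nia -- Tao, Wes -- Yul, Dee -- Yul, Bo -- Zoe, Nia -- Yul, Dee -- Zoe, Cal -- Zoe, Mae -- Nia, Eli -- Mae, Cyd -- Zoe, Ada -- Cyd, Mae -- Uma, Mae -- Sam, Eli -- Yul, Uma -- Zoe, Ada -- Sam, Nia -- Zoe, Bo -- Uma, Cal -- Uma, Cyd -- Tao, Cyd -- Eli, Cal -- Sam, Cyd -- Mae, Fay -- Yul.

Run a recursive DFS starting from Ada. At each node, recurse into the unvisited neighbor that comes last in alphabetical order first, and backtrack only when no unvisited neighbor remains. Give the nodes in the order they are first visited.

Ada -> Sam -> Wes -> Yul -> Nia -> Zoe -> Uma -> Mae -> Eli -> Dee -> Cyd -> Tao -> Cal -> Bo -> Fay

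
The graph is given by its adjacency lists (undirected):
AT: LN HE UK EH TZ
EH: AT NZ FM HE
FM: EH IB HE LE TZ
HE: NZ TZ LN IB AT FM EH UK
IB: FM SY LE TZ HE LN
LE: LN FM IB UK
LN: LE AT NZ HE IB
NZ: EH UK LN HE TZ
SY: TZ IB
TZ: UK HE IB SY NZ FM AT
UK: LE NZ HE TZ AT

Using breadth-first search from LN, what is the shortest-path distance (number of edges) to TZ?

Level 0: LN
Level 1: AT, HE, IB, LE, NZ
Level 2: EH, FM, SY, TZ, UK
TZ first appears at level 2.

2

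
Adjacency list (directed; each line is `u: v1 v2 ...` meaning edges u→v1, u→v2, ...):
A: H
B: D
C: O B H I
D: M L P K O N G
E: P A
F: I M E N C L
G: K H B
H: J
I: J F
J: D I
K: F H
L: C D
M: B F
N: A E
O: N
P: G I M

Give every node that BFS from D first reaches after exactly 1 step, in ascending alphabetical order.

G, K, L, M, N, O, P

Level 0: D
Level 1: G, K, L, M, N, O, P
Level 2: A, B, C, E, F, H, I
Level 3: J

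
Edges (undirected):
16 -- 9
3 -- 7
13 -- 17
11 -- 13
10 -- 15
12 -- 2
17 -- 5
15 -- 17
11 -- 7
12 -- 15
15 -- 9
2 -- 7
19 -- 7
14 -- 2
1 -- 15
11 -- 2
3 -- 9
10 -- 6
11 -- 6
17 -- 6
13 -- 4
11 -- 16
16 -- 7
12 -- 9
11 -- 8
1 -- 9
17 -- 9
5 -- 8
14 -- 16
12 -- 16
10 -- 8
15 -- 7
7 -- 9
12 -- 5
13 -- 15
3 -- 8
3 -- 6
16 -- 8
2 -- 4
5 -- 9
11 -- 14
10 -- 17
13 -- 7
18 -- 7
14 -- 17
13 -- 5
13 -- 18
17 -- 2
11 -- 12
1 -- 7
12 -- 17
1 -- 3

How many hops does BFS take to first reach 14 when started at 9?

2

Level 0: 9
Level 1: 1, 3, 5, 7, 12, 15, 16, 17
Level 2: 2, 6, 8, 10, 11, 13, 14, 18, 19
Level 3: 4
14 first appears at level 2.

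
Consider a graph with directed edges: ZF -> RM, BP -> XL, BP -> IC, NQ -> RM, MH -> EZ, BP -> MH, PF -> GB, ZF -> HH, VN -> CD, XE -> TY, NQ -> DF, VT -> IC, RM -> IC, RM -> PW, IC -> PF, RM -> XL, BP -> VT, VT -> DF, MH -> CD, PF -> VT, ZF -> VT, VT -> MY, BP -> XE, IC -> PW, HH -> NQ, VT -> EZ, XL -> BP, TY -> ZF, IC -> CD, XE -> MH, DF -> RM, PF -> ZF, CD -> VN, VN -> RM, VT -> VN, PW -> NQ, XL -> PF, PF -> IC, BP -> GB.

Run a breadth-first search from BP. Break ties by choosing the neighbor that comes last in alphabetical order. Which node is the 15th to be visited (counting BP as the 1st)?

Visit BP; enqueue XL, XE, VT, MH, IC, GB → queue [XL, XE, VT, MH, IC, GB]
Visit XL; enqueue PF → queue [XE, VT, MH, IC, GB, PF]
Visit XE; enqueue TY → queue [VT, MH, IC, GB, PF, TY]
Visit VT; enqueue VN, MY, EZ, DF → queue [MH, IC, GB, PF, TY, VN, MY, EZ, DF]
Visit MH; enqueue CD → queue [IC, GB, PF, TY, VN, MY, EZ, DF, CD]
Visit IC; enqueue PW → queue [GB, PF, TY, VN, MY, EZ, DF, CD, PW]
Visit GB → queue [PF, TY, VN, MY, EZ, DF, CD, PW]
Visit PF; enqueue ZF → queue [TY, VN, MY, EZ, DF, CD, PW, ZF]
Visit TY → queue [VN, MY, EZ, DF, CD, PW, ZF]
Visit VN; enqueue RM → queue [MY, EZ, DF, CD, PW, ZF, RM]
Visit MY → queue [EZ, DF, CD, PW, ZF, RM]
Visit EZ → queue [DF, CD, PW, ZF, RM]
Visit DF → queue [CD, PW, ZF, RM]
Visit CD → queue [PW, ZF, RM]
Visit PW; enqueue NQ → queue [ZF, RM, NQ]
Visit ZF; enqueue HH → queue [RM, NQ, HH]
Visit RM → queue [NQ, HH]
Visit NQ → queue [HH]
Visit HH → queue []

Visit order: BP, XL, XE, VT, MH, IC, GB, PF, TY, VN, MY, EZ, DF, CD, PW, ZF, RM, NQ, HH

PW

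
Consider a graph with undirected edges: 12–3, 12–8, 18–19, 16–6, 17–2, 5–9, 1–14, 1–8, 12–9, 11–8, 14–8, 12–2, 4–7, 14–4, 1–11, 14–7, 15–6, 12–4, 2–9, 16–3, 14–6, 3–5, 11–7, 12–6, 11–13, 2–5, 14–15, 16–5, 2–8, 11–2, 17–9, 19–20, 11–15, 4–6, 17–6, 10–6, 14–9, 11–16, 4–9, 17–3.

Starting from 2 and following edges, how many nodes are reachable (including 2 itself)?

17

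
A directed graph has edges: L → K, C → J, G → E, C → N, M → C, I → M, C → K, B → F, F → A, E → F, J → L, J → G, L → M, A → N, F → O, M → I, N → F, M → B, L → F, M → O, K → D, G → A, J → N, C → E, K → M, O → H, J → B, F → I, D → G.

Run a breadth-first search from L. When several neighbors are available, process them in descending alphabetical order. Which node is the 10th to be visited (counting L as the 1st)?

A

Visit L; enqueue M, K, F → queue [M, K, F]
Visit M; enqueue O, I, C, B → queue [K, F, O, I, C, B]
Visit K; enqueue D → queue [F, O, I, C, B, D]
Visit F; enqueue A → queue [O, I, C, B, D, A]
Visit O; enqueue H → queue [I, C, B, D, A, H]
Visit I → queue [C, B, D, A, H]
Visit C; enqueue N, J, E → queue [B, D, A, H, N, J, E]
Visit B → queue [D, A, H, N, J, E]
Visit D; enqueue G → queue [A, H, N, J, E, G]
Visit A → queue [H, N, J, E, G]
Visit H → queue [N, J, E, G]
Visit N → queue [J, E, G]
Visit J → queue [E, G]
Visit E → queue [G]
Visit G → queue []

Visit order: L, M, K, F, O, I, C, B, D, A, H, N, J, E, G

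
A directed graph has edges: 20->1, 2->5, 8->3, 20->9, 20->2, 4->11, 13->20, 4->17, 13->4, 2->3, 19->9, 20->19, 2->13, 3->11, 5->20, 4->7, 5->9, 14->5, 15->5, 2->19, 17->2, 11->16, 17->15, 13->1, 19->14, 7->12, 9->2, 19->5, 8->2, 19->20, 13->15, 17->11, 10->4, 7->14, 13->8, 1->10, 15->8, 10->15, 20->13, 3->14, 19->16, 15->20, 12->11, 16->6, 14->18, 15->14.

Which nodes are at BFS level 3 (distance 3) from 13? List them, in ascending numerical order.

Level 0: 13
Level 1: 1, 4, 8, 15, 20
Level 2: 2, 3, 5, 7, 9, 10, 11, 14, 17, 19
Level 3: 12, 16, 18
Level 4: 6

12, 16, 18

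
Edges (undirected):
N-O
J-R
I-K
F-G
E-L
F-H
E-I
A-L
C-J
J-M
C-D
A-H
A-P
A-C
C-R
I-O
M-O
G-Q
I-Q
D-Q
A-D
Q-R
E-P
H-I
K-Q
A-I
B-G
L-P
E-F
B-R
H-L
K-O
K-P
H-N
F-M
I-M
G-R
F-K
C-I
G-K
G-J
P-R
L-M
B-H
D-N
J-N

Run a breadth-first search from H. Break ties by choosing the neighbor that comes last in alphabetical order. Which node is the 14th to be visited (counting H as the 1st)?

Visit H; enqueue N, L, I, F, B, A → queue [N, L, I, F, B, A]
Visit N; enqueue O, J, D → queue [L, I, F, B, A, O, J, D]
Visit L; enqueue P, M, E → queue [I, F, B, A, O, J, D, P, M, E]
Visit I; enqueue Q, K, C → queue [F, B, A, O, J, D, P, M, E, Q, K, C]
Visit F; enqueue G → queue [B, A, O, J, D, P, M, E, Q, K, C, G]
Visit B; enqueue R → queue [A, O, J, D, P, M, E, Q, K, C, G, R]
Visit A → queue [O, J, D, P, M, E, Q, K, C, G, R]
Visit O → queue [J, D, P, M, E, Q, K, C, G, R]
Visit J → queue [D, P, M, E, Q, K, C, G, R]
Visit D → queue [P, M, E, Q, K, C, G, R]
Visit P → queue [M, E, Q, K, C, G, R]
Visit M → queue [E, Q, K, C, G, R]
Visit E → queue [Q, K, C, G, R]
Visit Q → queue [K, C, G, R]
Visit K → queue [C, G, R]
Visit C → queue [G, R]
Visit G → queue [R]
Visit R → queue []

Visit order: H, N, L, I, F, B, A, O, J, D, P, M, E, Q, K, C, G, R

Q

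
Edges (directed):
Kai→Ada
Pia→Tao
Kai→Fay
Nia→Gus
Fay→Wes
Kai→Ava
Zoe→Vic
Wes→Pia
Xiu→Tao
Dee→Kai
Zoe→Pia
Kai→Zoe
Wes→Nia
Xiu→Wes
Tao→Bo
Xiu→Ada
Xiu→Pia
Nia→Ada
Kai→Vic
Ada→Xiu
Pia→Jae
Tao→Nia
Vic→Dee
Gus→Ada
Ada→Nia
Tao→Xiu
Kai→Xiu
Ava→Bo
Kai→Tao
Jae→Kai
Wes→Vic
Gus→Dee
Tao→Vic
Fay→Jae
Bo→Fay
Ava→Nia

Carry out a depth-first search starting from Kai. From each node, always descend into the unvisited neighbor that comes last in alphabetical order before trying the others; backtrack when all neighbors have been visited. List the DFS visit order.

Kai Zoe Vic Dee Pia Tao Xiu Wes Nia Gus Ada Bo Fay Jae Ava

Visit Kai
Kai → Zoe
Zoe → Vic
Vic → Dee
Zoe → Pia
Pia → Tao
Tao → Xiu
Xiu → Wes
Wes → Nia
Nia → Gus
Gus → Ada
Tao → Bo
Bo → Fay
Fay → Jae
Kai → Ava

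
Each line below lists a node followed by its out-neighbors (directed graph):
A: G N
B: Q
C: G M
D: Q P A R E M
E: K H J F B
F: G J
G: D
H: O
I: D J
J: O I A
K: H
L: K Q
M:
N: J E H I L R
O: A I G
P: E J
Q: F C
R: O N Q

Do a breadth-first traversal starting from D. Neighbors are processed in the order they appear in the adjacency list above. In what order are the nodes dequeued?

D, Q, P, A, R, E, M, F, C, J, G, N, O, K, H, B, I, L

Visit D; enqueue Q, P, A, R, E, M → queue [Q, P, A, R, E, M]
Visit Q; enqueue F, C → queue [P, A, R, E, M, F, C]
Visit P; enqueue J → queue [A, R, E, M, F, C, J]
Visit A; enqueue G, N → queue [R, E, M, F, C, J, G, N]
Visit R; enqueue O → queue [E, M, F, C, J, G, N, O]
Visit E; enqueue K, H, B → queue [M, F, C, J, G, N, O, K, H, B]
Visit M → queue [F, C, J, G, N, O, K, H, B]
Visit F → queue [C, J, G, N, O, K, H, B]
Visit C → queue [J, G, N, O, K, H, B]
Visit J; enqueue I → queue [G, N, O, K, H, B, I]
Visit G → queue [N, O, K, H, B, I]
Visit N; enqueue L → queue [O, K, H, B, I, L]
Visit O → queue [K, H, B, I, L]
Visit K → queue [H, B, I, L]
Visit H → queue [B, I, L]
Visit B → queue [I, L]
Visit I → queue [L]
Visit L → queue []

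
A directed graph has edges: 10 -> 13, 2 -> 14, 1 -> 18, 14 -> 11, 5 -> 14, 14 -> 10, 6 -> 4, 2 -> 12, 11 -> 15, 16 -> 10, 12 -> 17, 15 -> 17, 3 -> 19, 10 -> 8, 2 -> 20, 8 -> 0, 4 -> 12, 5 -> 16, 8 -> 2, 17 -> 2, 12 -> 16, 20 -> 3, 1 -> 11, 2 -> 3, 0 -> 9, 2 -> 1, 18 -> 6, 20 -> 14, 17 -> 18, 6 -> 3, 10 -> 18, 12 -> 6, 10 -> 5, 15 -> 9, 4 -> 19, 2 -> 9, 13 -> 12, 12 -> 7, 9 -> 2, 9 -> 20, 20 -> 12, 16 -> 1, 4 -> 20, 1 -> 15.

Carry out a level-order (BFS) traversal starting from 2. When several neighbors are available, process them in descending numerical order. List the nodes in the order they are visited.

2 → 20 → 14 → 12 → 9 → 3 → 1 → 11 → 10 → 17 → 16 → 7 → 6 → 19 → 18 → 15 → 13 → 8 → 5 → 4 → 0

Visit 2; enqueue 20, 14, 12, 9, 3, 1 → queue [20, 14, 12, 9, 3, 1]
Visit 20 → queue [14, 12, 9, 3, 1]
Visit 14; enqueue 11, 10 → queue [12, 9, 3, 1, 11, 10]
Visit 12; enqueue 17, 16, 7, 6 → queue [9, 3, 1, 11, 10, 17, 16, 7, 6]
Visit 9 → queue [3, 1, 11, 10, 17, 16, 7, 6]
Visit 3; enqueue 19 → queue [1, 11, 10, 17, 16, 7, 6, 19]
Visit 1; enqueue 18, 15 → queue [11, 10, 17, 16, 7, 6, 19, 18, 15]
Visit 11 → queue [10, 17, 16, 7, 6, 19, 18, 15]
Visit 10; enqueue 13, 8, 5 → queue [17, 16, 7, 6, 19, 18, 15, 13, 8, 5]
Visit 17 → queue [16, 7, 6, 19, 18, 15, 13, 8, 5]
Visit 16 → queue [7, 6, 19, 18, 15, 13, 8, 5]
Visit 7 → queue [6, 19, 18, 15, 13, 8, 5]
Visit 6; enqueue 4 → queue [19, 18, 15, 13, 8, 5, 4]
Visit 19 → queue [18, 15, 13, 8, 5, 4]
Visit 18 → queue [15, 13, 8, 5, 4]
Visit 15 → queue [13, 8, 5, 4]
Visit 13 → queue [8, 5, 4]
Visit 8; enqueue 0 → queue [5, 4, 0]
Visit 5 → queue [4, 0]
Visit 4 → queue [0]
Visit 0 → queue []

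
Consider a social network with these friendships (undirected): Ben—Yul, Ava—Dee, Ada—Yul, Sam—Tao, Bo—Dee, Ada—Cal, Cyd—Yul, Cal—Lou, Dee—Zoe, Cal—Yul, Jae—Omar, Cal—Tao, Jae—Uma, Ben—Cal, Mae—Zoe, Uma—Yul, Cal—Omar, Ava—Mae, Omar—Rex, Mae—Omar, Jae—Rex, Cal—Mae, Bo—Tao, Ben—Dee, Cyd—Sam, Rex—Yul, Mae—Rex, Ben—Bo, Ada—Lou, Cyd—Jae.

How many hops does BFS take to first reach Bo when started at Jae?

Level 0: Jae
Level 1: Cyd, Omar, Rex, Uma
Level 2: Cal, Mae, Sam, Yul
Level 3: Ada, Ava, Ben, Lou, Tao, Zoe
Level 4: Bo, Dee
Bo first appears at level 4.

4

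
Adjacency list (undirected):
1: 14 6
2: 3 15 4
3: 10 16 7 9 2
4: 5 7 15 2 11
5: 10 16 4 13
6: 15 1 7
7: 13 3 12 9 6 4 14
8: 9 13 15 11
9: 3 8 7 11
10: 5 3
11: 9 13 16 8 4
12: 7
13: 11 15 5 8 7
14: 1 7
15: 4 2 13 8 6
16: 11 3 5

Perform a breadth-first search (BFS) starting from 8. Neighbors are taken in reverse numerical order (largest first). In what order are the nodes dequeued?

8, 15, 13, 11, 9, 6, 4, 2, 7, 5, 16, 3, 1, 14, 12, 10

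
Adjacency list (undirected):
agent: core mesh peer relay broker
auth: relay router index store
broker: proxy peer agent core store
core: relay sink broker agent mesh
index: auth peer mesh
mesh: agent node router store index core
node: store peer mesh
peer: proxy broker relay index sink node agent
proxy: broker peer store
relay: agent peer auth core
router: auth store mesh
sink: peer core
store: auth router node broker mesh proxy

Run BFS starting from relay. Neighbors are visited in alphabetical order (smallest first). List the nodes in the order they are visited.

relay → agent → auth → core → peer → broker → mesh → index → router → store → sink → node → proxy

Visit relay; enqueue agent, auth, core, peer → queue [agent, auth, core, peer]
Visit agent; enqueue broker, mesh → queue [auth, core, peer, broker, mesh]
Visit auth; enqueue index, router, store → queue [core, peer, broker, mesh, index, router, store]
Visit core; enqueue sink → queue [peer, broker, mesh, index, router, store, sink]
Visit peer; enqueue node, proxy → queue [broker, mesh, index, router, store, sink, node, proxy]
Visit broker → queue [mesh, index, router, store, sink, node, proxy]
Visit mesh → queue [index, router, store, sink, node, proxy]
Visit index → queue [router, store, sink, node, proxy]
Visit router → queue [store, sink, node, proxy]
Visit store → queue [sink, node, proxy]
Visit sink → queue [node, proxy]
Visit node → queue [proxy]
Visit proxy → queue []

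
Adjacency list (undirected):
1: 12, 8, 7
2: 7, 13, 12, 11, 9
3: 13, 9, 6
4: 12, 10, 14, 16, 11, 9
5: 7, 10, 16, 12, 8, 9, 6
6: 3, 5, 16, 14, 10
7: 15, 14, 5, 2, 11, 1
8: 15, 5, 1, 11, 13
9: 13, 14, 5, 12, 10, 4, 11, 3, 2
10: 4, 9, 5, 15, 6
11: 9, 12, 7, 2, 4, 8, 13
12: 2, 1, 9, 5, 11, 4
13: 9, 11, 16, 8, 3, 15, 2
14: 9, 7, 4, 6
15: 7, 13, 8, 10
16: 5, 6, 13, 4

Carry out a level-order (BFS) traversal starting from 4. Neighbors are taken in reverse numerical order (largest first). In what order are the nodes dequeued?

4 → 16 → 14 → 12 → 11 → 10 → 9 → 13 → 6 → 5 → 7 → 2 → 1 → 8 → 15 → 3

Visit 4; enqueue 16, 14, 12, 11, 10, 9 → queue [16, 14, 12, 11, 10, 9]
Visit 16; enqueue 13, 6, 5 → queue [14, 12, 11, 10, 9, 13, 6, 5]
Visit 14; enqueue 7 → queue [12, 11, 10, 9, 13, 6, 5, 7]
Visit 12; enqueue 2, 1 → queue [11, 10, 9, 13, 6, 5, 7, 2, 1]
Visit 11; enqueue 8 → queue [10, 9, 13, 6, 5, 7, 2, 1, 8]
Visit 10; enqueue 15 → queue [9, 13, 6, 5, 7, 2, 1, 8, 15]
Visit 9; enqueue 3 → queue [13, 6, 5, 7, 2, 1, 8, 15, 3]
Visit 13 → queue [6, 5, 7, 2, 1, 8, 15, 3]
Visit 6 → queue [5, 7, 2, 1, 8, 15, 3]
Visit 5 → queue [7, 2, 1, 8, 15, 3]
Visit 7 → queue [2, 1, 8, 15, 3]
Visit 2 → queue [1, 8, 15, 3]
Visit 1 → queue [8, 15, 3]
Visit 8 → queue [15, 3]
Visit 15 → queue [3]
Visit 3 → queue []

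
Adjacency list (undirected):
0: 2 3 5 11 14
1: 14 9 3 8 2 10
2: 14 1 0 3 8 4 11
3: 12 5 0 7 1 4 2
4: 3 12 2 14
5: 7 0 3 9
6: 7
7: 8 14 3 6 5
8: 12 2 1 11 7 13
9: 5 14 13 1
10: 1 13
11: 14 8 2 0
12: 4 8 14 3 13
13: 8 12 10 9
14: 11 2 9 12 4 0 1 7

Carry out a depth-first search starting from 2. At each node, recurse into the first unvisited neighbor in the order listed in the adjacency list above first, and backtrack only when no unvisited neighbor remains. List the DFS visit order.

Visit 2
2 → 14
14 → 11
11 → 8
8 → 12
12 → 4
4 → 3
3 → 5
5 → 7
7 → 6
5 → 0
5 → 9
9 → 13
13 → 10
10 → 1

2, 14, 11, 8, 12, 4, 3, 5, 7, 6, 0, 9, 13, 10, 1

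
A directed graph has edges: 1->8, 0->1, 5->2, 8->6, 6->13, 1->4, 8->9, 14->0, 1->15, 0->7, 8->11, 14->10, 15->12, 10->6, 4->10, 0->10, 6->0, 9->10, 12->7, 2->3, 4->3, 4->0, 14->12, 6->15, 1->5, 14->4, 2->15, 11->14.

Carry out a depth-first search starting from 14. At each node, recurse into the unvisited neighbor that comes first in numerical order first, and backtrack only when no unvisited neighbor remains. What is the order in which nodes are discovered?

Visit 14
14 → 0
0 → 1
1 → 4
4 → 3
4 → 10
10 → 6
6 → 13
6 → 15
15 → 12
12 → 7
1 → 5
5 → 2
1 → 8
8 → 9
8 → 11

14, 0, 1, 4, 3, 10, 6, 13, 15, 12, 7, 5, 2, 8, 9, 11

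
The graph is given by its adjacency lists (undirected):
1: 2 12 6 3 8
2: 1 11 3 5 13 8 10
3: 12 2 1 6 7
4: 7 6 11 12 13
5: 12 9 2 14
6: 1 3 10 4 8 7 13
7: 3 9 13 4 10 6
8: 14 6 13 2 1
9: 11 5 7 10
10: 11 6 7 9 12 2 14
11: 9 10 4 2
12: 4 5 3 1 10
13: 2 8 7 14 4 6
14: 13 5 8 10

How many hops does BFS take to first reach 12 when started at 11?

2

Level 0: 11
Level 1: 2, 4, 9, 10
Level 2: 1, 3, 5, 6, 7, 8, 12, 13, 14
12 first appears at level 2.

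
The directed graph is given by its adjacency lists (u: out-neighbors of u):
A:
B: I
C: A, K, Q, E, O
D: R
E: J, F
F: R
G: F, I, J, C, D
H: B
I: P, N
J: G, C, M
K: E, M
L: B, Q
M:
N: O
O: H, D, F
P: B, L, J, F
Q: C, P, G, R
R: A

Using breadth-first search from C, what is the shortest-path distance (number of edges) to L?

3

Level 0: C
Level 1: A, E, K, O, Q
Level 2: D, F, G, H, J, M, P, R
Level 3: B, I, L
Level 4: N
L first appears at level 3.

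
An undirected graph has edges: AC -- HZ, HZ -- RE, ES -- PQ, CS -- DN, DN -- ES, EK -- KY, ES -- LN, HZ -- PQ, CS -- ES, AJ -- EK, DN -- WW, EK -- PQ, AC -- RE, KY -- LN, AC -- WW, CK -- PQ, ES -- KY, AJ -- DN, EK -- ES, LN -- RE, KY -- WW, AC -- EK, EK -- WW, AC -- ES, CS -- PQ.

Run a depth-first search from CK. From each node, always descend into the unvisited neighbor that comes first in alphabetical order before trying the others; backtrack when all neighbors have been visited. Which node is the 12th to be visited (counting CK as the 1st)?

HZ

Visit CK
CK → PQ
PQ → CS
CS → DN
DN → AJ
AJ → EK
EK → AC
AC → ES
ES → KY
KY → LN
LN → RE
RE → HZ
KY → WW

Visit order: CK, PQ, CS, DN, AJ, EK, AC, ES, KY, LN, RE, HZ, WW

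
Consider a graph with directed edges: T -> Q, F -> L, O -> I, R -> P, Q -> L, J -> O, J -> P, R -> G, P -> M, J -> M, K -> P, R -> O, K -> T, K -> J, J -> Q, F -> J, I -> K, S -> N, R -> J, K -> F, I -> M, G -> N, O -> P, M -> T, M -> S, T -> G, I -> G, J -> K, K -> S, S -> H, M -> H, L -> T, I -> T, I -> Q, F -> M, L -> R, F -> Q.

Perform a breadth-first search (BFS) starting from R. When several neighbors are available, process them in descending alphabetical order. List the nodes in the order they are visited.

Visit R; enqueue P, O, J, G → queue [P, O, J, G]
Visit P; enqueue M → queue [O, J, G, M]
Visit O; enqueue I → queue [J, G, M, I]
Visit J; enqueue Q, K → queue [G, M, I, Q, K]
Visit G; enqueue N → queue [M, I, Q, K, N]
Visit M; enqueue T, S, H → queue [I, Q, K, N, T, S, H]
Visit I → queue [Q, K, N, T, S, H]
Visit Q; enqueue L → queue [K, N, T, S, H, L]
Visit K; enqueue F → queue [N, T, S, H, L, F]
Visit N → queue [T, S, H, L, F]
Visit T → queue [S, H, L, F]
Visit S → queue [H, L, F]
Visit H → queue [L, F]
Visit L → queue [F]
Visit F → queue []

R -> P -> O -> J -> G -> M -> I -> Q -> K -> N -> T -> S -> H -> L -> F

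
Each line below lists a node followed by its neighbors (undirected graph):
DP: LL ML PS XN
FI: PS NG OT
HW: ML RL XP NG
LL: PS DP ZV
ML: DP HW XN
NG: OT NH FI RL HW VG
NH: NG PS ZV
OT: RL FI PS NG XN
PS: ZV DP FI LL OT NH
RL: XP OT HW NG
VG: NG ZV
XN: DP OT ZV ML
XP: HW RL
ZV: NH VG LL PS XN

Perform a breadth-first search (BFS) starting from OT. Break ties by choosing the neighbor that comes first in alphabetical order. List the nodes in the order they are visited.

OT FI NG PS RL XN HW NH VG DP LL ZV XP ML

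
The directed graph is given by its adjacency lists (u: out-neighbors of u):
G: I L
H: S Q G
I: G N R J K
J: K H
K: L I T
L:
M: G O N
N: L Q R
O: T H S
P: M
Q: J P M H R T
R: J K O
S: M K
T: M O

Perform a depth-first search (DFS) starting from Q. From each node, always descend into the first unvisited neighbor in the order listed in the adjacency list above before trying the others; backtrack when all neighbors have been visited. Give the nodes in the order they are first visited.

Q -> J -> K -> L -> I -> G -> N -> R -> O -> T -> M -> H -> S -> P

Visit Q
Q → J
J → K
K → L
K → I
I → G
I → N
N → R
R → O
O → T
T → M
O → H
H → S
Q → P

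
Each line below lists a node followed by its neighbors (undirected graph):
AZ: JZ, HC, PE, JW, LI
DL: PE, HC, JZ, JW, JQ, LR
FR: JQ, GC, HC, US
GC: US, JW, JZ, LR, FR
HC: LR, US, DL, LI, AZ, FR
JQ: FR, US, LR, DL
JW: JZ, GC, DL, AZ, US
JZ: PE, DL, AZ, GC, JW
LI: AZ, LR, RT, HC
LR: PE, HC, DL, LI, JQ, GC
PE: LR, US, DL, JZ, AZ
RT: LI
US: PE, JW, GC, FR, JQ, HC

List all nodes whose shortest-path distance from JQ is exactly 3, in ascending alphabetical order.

Level 0: JQ
Level 1: DL, FR, LR, US
Level 2: GC, HC, JW, JZ, LI, PE
Level 3: AZ, RT

AZ, RT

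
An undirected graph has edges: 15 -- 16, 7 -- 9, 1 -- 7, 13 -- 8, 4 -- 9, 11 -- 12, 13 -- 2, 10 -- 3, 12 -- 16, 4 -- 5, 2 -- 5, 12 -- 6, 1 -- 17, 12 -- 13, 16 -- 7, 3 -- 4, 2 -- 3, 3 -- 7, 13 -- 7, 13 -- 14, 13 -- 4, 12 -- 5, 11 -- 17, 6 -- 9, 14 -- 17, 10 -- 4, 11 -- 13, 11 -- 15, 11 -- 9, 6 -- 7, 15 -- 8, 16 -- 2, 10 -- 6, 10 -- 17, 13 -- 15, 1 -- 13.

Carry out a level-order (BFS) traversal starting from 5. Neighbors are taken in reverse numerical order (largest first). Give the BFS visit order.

5 → 12 → 4 → 2 → 16 → 13 → 11 → 6 → 10 → 9 → 3 → 15 → 7 → 14 → 8 → 1 → 17

Visit 5; enqueue 12, 4, 2 → queue [12, 4, 2]
Visit 12; enqueue 16, 13, 11, 6 → queue [4, 2, 16, 13, 11, 6]
Visit 4; enqueue 10, 9, 3 → queue [2, 16, 13, 11, 6, 10, 9, 3]
Visit 2 → queue [16, 13, 11, 6, 10, 9, 3]
Visit 16; enqueue 15, 7 → queue [13, 11, 6, 10, 9, 3, 15, 7]
Visit 13; enqueue 14, 8, 1 → queue [11, 6, 10, 9, 3, 15, 7, 14, 8, 1]
Visit 11; enqueue 17 → queue [6, 10, 9, 3, 15, 7, 14, 8, 1, 17]
Visit 6 → queue [10, 9, 3, 15, 7, 14, 8, 1, 17]
Visit 10 → queue [9, 3, 15, 7, 14, 8, 1, 17]
Visit 9 → queue [3, 15, 7, 14, 8, 1, 17]
Visit 3 → queue [15, 7, 14, 8, 1, 17]
Visit 15 → queue [7, 14, 8, 1, 17]
Visit 7 → queue [14, 8, 1, 17]
Visit 14 → queue [8, 1, 17]
Visit 8 → queue [1, 17]
Visit 1 → queue [17]
Visit 17 → queue []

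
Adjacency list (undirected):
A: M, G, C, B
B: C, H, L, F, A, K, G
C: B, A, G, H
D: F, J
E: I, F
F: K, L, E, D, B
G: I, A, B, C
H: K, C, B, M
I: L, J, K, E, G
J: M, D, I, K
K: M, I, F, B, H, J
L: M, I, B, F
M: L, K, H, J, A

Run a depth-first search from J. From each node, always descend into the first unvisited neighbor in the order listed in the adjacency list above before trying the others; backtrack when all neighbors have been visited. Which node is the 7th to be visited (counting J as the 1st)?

E

Visit J
J → M
M → L
L → I
I → K
K → F
F → E
F → D
F → B
B → C
C → A
A → G
C → H

Visit order: J, M, L, I, K, F, E, D, B, C, A, G, H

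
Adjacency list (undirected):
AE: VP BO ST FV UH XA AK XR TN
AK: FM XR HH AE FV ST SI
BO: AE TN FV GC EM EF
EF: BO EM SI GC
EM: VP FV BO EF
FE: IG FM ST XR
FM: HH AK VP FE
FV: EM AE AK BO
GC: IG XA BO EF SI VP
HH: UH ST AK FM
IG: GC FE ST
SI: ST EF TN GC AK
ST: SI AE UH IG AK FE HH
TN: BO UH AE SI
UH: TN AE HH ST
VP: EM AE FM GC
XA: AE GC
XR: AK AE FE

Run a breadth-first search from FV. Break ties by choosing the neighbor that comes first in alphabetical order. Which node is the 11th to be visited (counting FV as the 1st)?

XR

Visit FV; enqueue AE, AK, BO, EM → queue [AE, AK, BO, EM]
Visit AE; enqueue ST, TN, UH, VP, XA, XR → queue [AK, BO, EM, ST, TN, UH, VP, XA, XR]
Visit AK; enqueue FM, HH, SI → queue [BO, EM, ST, TN, UH, VP, XA, XR, FM, HH, SI]
Visit BO; enqueue EF, GC → queue [EM, ST, TN, UH, VP, XA, XR, FM, HH, SI, EF, GC]
Visit EM → queue [ST, TN, UH, VP, XA, XR, FM, HH, SI, EF, GC]
Visit ST; enqueue FE, IG → queue [TN, UH, VP, XA, XR, FM, HH, SI, EF, GC, FE, IG]
Visit TN → queue [UH, VP, XA, XR, FM, HH, SI, EF, GC, FE, IG]
Visit UH → queue [VP, XA, XR, FM, HH, SI, EF, GC, FE, IG]
Visit VP → queue [XA, XR, FM, HH, SI, EF, GC, FE, IG]
Visit XA → queue [XR, FM, HH, SI, EF, GC, FE, IG]
Visit XR → queue [FM, HH, SI, EF, GC, FE, IG]
Visit FM → queue [HH, SI, EF, GC, FE, IG]
Visit HH → queue [SI, EF, GC, FE, IG]
Visit SI → queue [EF, GC, FE, IG]
Visit EF → queue [GC, FE, IG]
Visit GC → queue [FE, IG]
Visit FE → queue [IG]
Visit IG → queue []

Visit order: FV, AE, AK, BO, EM, ST, TN, UH, VP, XA, XR, FM, HH, SI, EF, GC, FE, IG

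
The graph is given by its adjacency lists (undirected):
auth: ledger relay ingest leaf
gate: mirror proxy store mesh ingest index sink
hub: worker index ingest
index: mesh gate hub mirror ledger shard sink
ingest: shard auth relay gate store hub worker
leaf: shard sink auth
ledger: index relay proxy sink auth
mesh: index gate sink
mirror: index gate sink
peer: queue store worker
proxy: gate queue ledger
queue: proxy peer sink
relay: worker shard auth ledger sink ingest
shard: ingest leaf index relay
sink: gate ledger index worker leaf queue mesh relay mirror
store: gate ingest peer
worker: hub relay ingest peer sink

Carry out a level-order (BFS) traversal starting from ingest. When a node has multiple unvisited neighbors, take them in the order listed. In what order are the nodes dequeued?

ingest → shard → auth → relay → gate → store → hub → worker → leaf → index → ledger → sink → mirror → proxy → mesh → peer → queue

Visit ingest; enqueue shard, auth, relay, gate, store, hub, worker → queue [shard, auth, relay, gate, store, hub, worker]
Visit shard; enqueue leaf, index → queue [auth, relay, gate, store, hub, worker, leaf, index]
Visit auth; enqueue ledger → queue [relay, gate, store, hub, worker, leaf, index, ledger]
Visit relay; enqueue sink → queue [gate, store, hub, worker, leaf, index, ledger, sink]
Visit gate; enqueue mirror, proxy, mesh → queue [store, hub, worker, leaf, index, ledger, sink, mirror, proxy, mesh]
Visit store; enqueue peer → queue [hub, worker, leaf, index, ledger, sink, mirror, proxy, mesh, peer]
Visit hub → queue [worker, leaf, index, ledger, sink, mirror, proxy, mesh, peer]
Visit worker → queue [leaf, index, ledger, sink, mirror, proxy, mesh, peer]
Visit leaf → queue [index, ledger, sink, mirror, proxy, mesh, peer]
Visit index → queue [ledger, sink, mirror, proxy, mesh, peer]
Visit ledger → queue [sink, mirror, proxy, mesh, peer]
Visit sink; enqueue queue → queue [mirror, proxy, mesh, peer, queue]
Visit mirror → queue [proxy, mesh, peer, queue]
Visit proxy → queue [mesh, peer, queue]
Visit mesh → queue [peer, queue]
Visit peer → queue [queue]
Visit queue → queue []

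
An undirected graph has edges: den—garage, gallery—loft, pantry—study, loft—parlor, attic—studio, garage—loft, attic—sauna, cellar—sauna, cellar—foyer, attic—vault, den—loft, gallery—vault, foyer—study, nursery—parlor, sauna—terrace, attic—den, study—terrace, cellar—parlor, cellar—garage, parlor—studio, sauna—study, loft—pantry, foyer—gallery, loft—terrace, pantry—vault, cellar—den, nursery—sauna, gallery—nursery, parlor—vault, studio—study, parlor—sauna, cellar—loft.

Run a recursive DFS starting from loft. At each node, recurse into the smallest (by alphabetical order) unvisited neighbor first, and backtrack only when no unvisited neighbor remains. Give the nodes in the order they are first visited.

Visit loft
loft → cellar
cellar → den
den → attic
attic → sauna
sauna → nursery
nursery → gallery
gallery → foyer
foyer → study
study → pantry
pantry → vault
vault → parlor
parlor → studio
study → terrace
den → garage

loft cellar den attic sauna nursery gallery foyer study pantry vault parlor studio terrace garage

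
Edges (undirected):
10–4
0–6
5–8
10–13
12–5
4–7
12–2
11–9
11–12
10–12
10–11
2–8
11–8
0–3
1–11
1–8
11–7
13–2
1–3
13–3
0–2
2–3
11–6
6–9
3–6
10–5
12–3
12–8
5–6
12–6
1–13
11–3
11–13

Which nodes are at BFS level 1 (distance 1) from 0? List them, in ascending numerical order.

2, 3, 6

Level 0: 0
Level 1: 2, 3, 6
Level 2: 1, 5, 8, 9, 11, 12, 13
Level 3: 7, 10
Level 4: 4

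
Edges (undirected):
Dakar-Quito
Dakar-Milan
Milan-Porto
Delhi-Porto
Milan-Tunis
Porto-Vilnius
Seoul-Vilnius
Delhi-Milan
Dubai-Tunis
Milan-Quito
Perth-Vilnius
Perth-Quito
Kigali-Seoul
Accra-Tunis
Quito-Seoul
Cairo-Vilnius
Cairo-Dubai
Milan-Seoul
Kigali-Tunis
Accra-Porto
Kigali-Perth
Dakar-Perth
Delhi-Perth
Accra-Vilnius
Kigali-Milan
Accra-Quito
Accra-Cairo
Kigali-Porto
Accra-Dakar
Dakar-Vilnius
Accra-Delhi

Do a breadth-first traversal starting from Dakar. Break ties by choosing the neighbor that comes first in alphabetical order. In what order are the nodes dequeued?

Dakar → Accra → Milan → Perth → Quito → Vilnius → Cairo → Delhi → Porto → Tunis → Kigali → Seoul → Dubai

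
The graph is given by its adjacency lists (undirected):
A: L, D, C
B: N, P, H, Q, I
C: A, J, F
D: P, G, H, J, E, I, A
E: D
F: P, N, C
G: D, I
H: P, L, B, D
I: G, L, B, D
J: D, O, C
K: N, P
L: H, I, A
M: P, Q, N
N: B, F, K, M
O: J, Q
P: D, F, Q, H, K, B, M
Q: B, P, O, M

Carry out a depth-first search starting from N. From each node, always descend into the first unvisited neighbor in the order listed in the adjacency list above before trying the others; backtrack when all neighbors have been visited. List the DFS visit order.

N B P D G I L H A C J O Q M F E K

Visit N
N → B
B → P
P → D
D → G
G → I
I → L
L → H
L → A
A → C
C → J
J → O
O → Q
Q → M
C → F
D → E
P → K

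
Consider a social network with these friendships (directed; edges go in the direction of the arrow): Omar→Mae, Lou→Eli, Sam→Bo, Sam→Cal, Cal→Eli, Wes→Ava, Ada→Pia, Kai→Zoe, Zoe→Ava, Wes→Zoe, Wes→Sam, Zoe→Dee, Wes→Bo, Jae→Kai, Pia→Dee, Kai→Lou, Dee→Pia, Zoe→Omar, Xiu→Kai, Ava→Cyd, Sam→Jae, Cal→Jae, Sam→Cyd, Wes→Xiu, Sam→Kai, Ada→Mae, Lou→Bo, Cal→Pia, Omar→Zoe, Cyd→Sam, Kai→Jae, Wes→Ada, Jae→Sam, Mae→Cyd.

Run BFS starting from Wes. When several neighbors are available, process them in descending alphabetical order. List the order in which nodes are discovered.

Visit Wes; enqueue Zoe, Xiu, Sam, Bo, Ava, Ada → queue [Zoe, Xiu, Sam, Bo, Ava, Ada]
Visit Zoe; enqueue Omar, Dee → queue [Xiu, Sam, Bo, Ava, Ada, Omar, Dee]
Visit Xiu; enqueue Kai → queue [Sam, Bo, Ava, Ada, Omar, Dee, Kai]
Visit Sam; enqueue Jae, Cyd, Cal → queue [Bo, Ava, Ada, Omar, Dee, Kai, Jae, Cyd, Cal]
Visit Bo → queue [Ava, Ada, Omar, Dee, Kai, Jae, Cyd, Cal]
Visit Ava → queue [Ada, Omar, Dee, Kai, Jae, Cyd, Cal]
Visit Ada; enqueue Pia, Mae → queue [Omar, Dee, Kai, Jae, Cyd, Cal, Pia, Mae]
Visit Omar → queue [Dee, Kai, Jae, Cyd, Cal, Pia, Mae]
Visit Dee → queue [Kai, Jae, Cyd, Cal, Pia, Mae]
Visit Kai; enqueue Lou → queue [Jae, Cyd, Cal, Pia, Mae, Lou]
Visit Jae → queue [Cyd, Cal, Pia, Mae, Lou]
Visit Cyd → queue [Cal, Pia, Mae, Lou]
Visit Cal; enqueue Eli → queue [Pia, Mae, Lou, Eli]
Visit Pia → queue [Mae, Lou, Eli]
Visit Mae → queue [Lou, Eli]
Visit Lou → queue [Eli]
Visit Eli → queue []

Wes, Zoe, Xiu, Sam, Bo, Ava, Ada, Omar, Dee, Kai, Jae, Cyd, Cal, Pia, Mae, Lou, Eli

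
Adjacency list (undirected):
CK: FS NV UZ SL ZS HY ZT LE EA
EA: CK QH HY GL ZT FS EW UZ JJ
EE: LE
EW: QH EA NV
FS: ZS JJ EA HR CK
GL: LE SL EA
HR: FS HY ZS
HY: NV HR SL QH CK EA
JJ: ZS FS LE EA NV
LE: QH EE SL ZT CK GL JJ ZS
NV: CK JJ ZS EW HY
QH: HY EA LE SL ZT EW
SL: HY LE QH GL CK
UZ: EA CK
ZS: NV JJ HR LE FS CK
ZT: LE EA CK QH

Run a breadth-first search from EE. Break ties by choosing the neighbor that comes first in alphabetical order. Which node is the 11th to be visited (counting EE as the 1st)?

FS

Visit EE; enqueue LE → queue [LE]
Visit LE; enqueue CK, GL, JJ, QH, SL, ZS, ZT → queue [CK, GL, JJ, QH, SL, ZS, ZT]
Visit CK; enqueue EA, FS, HY, NV, UZ → queue [GL, JJ, QH, SL, ZS, ZT, EA, FS, HY, NV, UZ]
Visit GL → queue [JJ, QH, SL, ZS, ZT, EA, FS, HY, NV, UZ]
Visit JJ → queue [QH, SL, ZS, ZT, EA, FS, HY, NV, UZ]
Visit QH; enqueue EW → queue [SL, ZS, ZT, EA, FS, HY, NV, UZ, EW]
Visit SL → queue [ZS, ZT, EA, FS, HY, NV, UZ, EW]
Visit ZS; enqueue HR → queue [ZT, EA, FS, HY, NV, UZ, EW, HR]
Visit ZT → queue [EA, FS, HY, NV, UZ, EW, HR]
Visit EA → queue [FS, HY, NV, UZ, EW, HR]
Visit FS → queue [HY, NV, UZ, EW, HR]
Visit HY → queue [NV, UZ, EW, HR]
Visit NV → queue [UZ, EW, HR]
Visit UZ → queue [EW, HR]
Visit EW → queue [HR]
Visit HR → queue []

Visit order: EE, LE, CK, GL, JJ, QH, SL, ZS, ZT, EA, FS, HY, NV, UZ, EW, HR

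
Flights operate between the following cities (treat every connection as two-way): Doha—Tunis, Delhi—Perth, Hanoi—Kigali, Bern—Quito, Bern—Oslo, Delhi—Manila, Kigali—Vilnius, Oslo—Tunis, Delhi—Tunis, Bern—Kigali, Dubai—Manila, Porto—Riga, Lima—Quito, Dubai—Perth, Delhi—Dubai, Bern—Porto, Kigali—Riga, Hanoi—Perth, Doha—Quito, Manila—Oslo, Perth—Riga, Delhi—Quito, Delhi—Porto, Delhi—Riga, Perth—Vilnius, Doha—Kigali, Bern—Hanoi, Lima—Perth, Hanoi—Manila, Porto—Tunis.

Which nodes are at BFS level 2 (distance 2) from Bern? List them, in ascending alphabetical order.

Delhi, Doha, Lima, Manila, Perth, Riga, Tunis, Vilnius

Level 0: Bern
Level 1: Hanoi, Kigali, Oslo, Porto, Quito
Level 2: Delhi, Doha, Lima, Manila, Perth, Riga, Tunis, Vilnius
Level 3: Dubai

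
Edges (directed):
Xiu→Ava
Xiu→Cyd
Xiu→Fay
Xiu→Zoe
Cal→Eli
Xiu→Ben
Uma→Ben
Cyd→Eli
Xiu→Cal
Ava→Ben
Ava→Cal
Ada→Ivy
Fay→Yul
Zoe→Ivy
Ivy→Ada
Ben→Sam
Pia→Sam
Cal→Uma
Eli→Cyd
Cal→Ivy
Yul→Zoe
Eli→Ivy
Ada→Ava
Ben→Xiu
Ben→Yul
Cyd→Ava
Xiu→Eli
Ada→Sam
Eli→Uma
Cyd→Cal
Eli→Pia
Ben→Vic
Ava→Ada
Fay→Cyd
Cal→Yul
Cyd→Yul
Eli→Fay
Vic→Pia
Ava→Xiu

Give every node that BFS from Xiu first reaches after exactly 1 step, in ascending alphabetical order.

Level 0: Xiu
Level 1: Ava, Ben, Cal, Cyd, Eli, Fay, Zoe
Level 2: Ada, Ivy, Pia, Sam, Uma, Vic, Yul

Ava, Ben, Cal, Cyd, Eli, Fay, Zoe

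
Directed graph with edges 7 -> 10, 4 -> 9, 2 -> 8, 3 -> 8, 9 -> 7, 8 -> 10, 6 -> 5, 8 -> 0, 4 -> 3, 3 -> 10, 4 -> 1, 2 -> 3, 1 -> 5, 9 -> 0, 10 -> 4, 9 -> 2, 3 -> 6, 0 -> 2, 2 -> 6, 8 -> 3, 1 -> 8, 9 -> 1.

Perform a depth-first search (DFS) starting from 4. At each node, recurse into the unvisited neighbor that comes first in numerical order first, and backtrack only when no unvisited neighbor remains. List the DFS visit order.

4 -> 1 -> 5 -> 8 -> 0 -> 2 -> 3 -> 6 -> 10 -> 9 -> 7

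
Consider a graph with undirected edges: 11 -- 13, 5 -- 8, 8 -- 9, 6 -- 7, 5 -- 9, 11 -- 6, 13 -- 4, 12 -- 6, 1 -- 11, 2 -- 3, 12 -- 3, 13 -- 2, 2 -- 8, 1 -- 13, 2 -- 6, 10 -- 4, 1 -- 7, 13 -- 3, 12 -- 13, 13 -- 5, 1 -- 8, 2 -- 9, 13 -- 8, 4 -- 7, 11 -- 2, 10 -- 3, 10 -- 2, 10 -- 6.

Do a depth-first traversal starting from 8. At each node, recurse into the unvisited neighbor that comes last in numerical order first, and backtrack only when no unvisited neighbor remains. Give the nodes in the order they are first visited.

8 → 13 → 12 → 6 → 11 → 2 → 10 → 4 → 7 → 1 → 3 → 9 → 5

Visit 8
8 → 13
13 → 12
12 → 6
6 → 11
11 → 2
2 → 10
10 → 4
4 → 7
7 → 1
10 → 3
2 → 9
9 → 5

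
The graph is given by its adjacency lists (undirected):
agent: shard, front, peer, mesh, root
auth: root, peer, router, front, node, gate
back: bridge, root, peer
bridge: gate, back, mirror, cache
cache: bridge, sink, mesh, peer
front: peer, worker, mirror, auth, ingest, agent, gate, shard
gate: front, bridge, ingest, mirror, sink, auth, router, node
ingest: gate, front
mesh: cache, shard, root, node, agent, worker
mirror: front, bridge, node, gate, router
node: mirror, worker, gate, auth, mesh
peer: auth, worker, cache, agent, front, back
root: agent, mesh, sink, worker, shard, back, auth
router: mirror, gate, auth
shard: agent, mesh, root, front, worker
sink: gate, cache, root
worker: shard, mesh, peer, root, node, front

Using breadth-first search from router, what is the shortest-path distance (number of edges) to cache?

3

Level 0: router
Level 1: auth, gate, mirror
Level 2: bridge, front, ingest, node, peer, root, sink
Level 3: agent, back, cache, mesh, shard, worker
cache first appears at level 3.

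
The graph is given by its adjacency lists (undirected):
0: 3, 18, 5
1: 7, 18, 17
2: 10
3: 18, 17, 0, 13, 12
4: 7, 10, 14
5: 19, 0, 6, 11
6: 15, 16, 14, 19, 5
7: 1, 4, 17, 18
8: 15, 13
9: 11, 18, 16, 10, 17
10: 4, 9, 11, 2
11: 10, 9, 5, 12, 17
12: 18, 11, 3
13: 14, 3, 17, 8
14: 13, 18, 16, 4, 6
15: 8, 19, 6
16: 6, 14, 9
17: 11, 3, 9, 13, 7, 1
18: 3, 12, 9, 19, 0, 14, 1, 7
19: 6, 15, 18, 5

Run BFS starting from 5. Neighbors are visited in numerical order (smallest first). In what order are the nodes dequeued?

Visit 5; enqueue 0, 6, 11, 19 → queue [0, 6, 11, 19]
Visit 0; enqueue 3, 18 → queue [6, 11, 19, 3, 18]
Visit 6; enqueue 14, 15, 16 → queue [11, 19, 3, 18, 14, 15, 16]
Visit 11; enqueue 9, 10, 12, 17 → queue [19, 3, 18, 14, 15, 16, 9, 10, 12, 17]
Visit 19 → queue [3, 18, 14, 15, 16, 9, 10, 12, 17]
Visit 3; enqueue 13 → queue [18, 14, 15, 16, 9, 10, 12, 17, 13]
Visit 18; enqueue 1, 7 → queue [14, 15, 16, 9, 10, 12, 17, 13, 1, 7]
Visit 14; enqueue 4 → queue [15, 16, 9, 10, 12, 17, 13, 1, 7, 4]
Visit 15; enqueue 8 → queue [16, 9, 10, 12, 17, 13, 1, 7, 4, 8]
Visit 16 → queue [9, 10, 12, 17, 13, 1, 7, 4, 8]
Visit 9 → queue [10, 12, 17, 13, 1, 7, 4, 8]
Visit 10; enqueue 2 → queue [12, 17, 13, 1, 7, 4, 8, 2]
Visit 12 → queue [17, 13, 1, 7, 4, 8, 2]
Visit 17 → queue [13, 1, 7, 4, 8, 2]
Visit 13 → queue [1, 7, 4, 8, 2]
Visit 1 → queue [7, 4, 8, 2]
Visit 7 → queue [4, 8, 2]
Visit 4 → queue [8, 2]
Visit 8 → queue [2]
Visit 2 → queue []

5 → 0 → 6 → 11 → 19 → 3 → 18 → 14 → 15 → 16 → 9 → 10 → 12 → 17 → 13 → 1 → 7 → 4 → 8 → 2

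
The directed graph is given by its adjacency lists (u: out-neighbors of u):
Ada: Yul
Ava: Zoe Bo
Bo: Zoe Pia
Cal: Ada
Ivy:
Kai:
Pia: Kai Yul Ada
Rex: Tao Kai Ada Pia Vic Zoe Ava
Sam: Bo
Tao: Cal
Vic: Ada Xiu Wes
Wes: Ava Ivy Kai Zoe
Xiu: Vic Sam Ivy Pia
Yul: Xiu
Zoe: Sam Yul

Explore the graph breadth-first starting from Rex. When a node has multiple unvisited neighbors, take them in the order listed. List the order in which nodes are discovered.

Visit Rex; enqueue Tao, Kai, Ada, Pia, Vic, Zoe, Ava → queue [Tao, Kai, Ada, Pia, Vic, Zoe, Ava]
Visit Tao; enqueue Cal → queue [Kai, Ada, Pia, Vic, Zoe, Ava, Cal]
Visit Kai → queue [Ada, Pia, Vic, Zoe, Ava, Cal]
Visit Ada; enqueue Yul → queue [Pia, Vic, Zoe, Ava, Cal, Yul]
Visit Pia → queue [Vic, Zoe, Ava, Cal, Yul]
Visit Vic; enqueue Xiu, Wes → queue [Zoe, Ava, Cal, Yul, Xiu, Wes]
Visit Zoe; enqueue Sam → queue [Ava, Cal, Yul, Xiu, Wes, Sam]
Visit Ava; enqueue Bo → queue [Cal, Yul, Xiu, Wes, Sam, Bo]
Visit Cal → queue [Yul, Xiu, Wes, Sam, Bo]
Visit Yul → queue [Xiu, Wes, Sam, Bo]
Visit Xiu; enqueue Ivy → queue [Wes, Sam, Bo, Ivy]
Visit Wes → queue [Sam, Bo, Ivy]
Visit Sam → queue [Bo, Ivy]
Visit Bo → queue [Ivy]
Visit Ivy → queue []

Rex, Tao, Kai, Ada, Pia, Vic, Zoe, Ava, Cal, Yul, Xiu, Wes, Sam, Bo, Ivy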